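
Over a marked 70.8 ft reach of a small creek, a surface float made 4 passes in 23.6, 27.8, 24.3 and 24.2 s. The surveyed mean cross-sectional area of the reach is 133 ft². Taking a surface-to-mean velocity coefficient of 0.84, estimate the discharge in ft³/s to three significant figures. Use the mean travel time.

317 ft³/s

t̄ = (23.6 + 27.8 + 24.3 + 24.2) / 4 = 24.975 s
v_surface = L / t̄ = 70.8 / 24.975 = 2.835 ft/s
v_mean = 0.84 × 2.835 = 2.381 ft/s
Q = A × v_mean = 133 × 2.381 = 316.7 ft³/s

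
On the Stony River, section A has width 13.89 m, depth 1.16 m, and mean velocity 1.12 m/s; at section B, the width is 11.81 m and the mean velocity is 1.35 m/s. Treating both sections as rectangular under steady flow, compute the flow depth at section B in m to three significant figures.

1.13 m

Q = A₁V₁ = (13.89×1.16) × 1.12 = 18.05 m³/s
d₂ = Q/(b₂ V₂) = 18.05/(11.81×1.35) = 1.132 m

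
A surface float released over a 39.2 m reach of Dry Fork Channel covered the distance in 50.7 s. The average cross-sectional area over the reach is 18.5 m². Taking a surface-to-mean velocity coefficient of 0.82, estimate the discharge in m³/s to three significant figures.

v_surface = L / t̄ = 39.2 / 50.7 = 0.7732 m/s
v_mean = 0.82 × 0.7732 = 0.6340 m/s
Q = A × v_mean = 18.5 × 0.6340 = 11.73 m³/s

11.7 m³/s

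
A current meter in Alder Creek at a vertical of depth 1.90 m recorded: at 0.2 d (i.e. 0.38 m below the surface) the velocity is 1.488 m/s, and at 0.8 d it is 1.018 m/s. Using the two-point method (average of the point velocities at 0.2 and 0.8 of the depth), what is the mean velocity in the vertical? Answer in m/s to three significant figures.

v̄ = (1.488 + 1.018) / 2 = 1.253 m/s

1.25 m/s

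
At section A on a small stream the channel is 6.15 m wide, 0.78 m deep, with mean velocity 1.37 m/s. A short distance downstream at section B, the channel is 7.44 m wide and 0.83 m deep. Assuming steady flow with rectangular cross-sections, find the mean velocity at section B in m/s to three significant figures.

1.06 m/s

Q = A₁V₁ = (6.15×0.78) × 1.37 = 6.572 m³/s
A₂ = 7.44 × 0.83 = 6.175 m²
V₂ = Q/A₂ = 6.572/6.175 = 1.064 m/s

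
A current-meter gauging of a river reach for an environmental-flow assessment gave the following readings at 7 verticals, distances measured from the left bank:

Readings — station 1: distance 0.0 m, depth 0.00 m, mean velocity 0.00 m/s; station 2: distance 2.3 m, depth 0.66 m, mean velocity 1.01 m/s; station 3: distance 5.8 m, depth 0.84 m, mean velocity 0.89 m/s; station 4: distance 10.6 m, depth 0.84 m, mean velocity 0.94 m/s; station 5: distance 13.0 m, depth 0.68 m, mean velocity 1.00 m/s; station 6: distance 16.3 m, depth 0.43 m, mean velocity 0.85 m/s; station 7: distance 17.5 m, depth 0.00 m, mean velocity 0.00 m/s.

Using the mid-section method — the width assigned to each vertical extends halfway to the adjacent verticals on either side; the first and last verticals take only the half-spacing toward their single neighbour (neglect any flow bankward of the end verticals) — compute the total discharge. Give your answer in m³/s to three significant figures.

w_2 = (5.8 − 0.0)/2 = 2.9 m; q_2 = 1.01 × 0.66 × 2.9 = 1.933 m³/s
w_3 = (10.6 − 2.3)/2 = 4.15 m; q_3 = 0.89 × 0.84 × 4.15 = 3.103 m³/s
w_4 = (13.0 − 5.8)/2 = 3.6 m; q_4 = 0.94 × 0.84 × 3.6 = 2.843 m³/s
w_5 = (16.3 − 10.6)/2 = 2.85 m; q_5 = 1.00 × 0.68 × 2.85 = 1.938 m³/s
w_6 = (17.5 − 13.0)/2 = 2.25 m; q_6 = 0.85 × 0.43 × 2.25 = 0.8224 m³/s
Stations 1, 7 contribute zero (depth or velocity is 0).
Q = Σ qᵢ = 10.64 m³/s

10.6 m³/s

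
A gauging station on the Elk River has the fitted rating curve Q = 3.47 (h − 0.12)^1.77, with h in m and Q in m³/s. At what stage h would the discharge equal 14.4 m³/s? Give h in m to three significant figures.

h − h₀ = (Q/C)^(1/b) = (14.4/3.47)^(1/1.77) = 2.234 m
h = 0.12 + 2.234 = 2.354 m

2.35 m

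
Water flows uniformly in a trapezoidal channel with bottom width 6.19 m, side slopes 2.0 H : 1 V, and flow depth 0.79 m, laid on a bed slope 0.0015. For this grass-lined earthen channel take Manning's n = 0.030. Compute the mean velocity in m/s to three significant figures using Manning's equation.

A = (b + z·y)·y = (6.19 + 2.0×0.79)×0.79 = 6.138 m²
P = b + 2y√(1+z²) = 6.19 + 2×0.79×√(1+2.0²) = 9.723 m
R = A/P = 6.138/9.723 = 0.6313 m
Q = (1/n)·A·R^(2/3)·S^(1/2) = (1/0.030) × 6.138 × 0.6313^(2/3) × 0.0015^(1/2) = 5.832 m³/s
V = Q/A = 5.832/6.138 = 0.9501 m/s

0.950 m/s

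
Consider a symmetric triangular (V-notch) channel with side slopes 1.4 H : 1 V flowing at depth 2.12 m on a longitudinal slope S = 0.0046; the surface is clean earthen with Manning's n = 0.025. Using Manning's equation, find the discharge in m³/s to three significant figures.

15.5 m³/s

A = z·y² = 1.4×2.12² = 6.292 m²
P = 2y√(1+z²) = 2×2.12×√(1+1.4²) = 7.295 m
R = A/P = 6.292/7.295 = 0.8626 m
Q = (1/n)·A·R^(2/3)·S^(1/2) = (1/0.025) × 6.292 × 0.8626^(2/3) × 0.0046^(1/2) = 15.47 m³/s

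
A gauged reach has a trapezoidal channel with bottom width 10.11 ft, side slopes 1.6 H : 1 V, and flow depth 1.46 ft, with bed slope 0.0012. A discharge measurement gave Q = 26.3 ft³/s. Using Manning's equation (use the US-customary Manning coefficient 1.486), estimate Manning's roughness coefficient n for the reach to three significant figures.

A = (b + z·y)·y = (10.11 + 1.6×1.46)×1.46 = 18.17 ft²
P = b + 2y√(1+z²) = 10.11 + 2×1.46×√(1+1.6²) = 15.62 ft
R = A/P = 18.17/15.62 = 1.163 ft
n = (1.486/Q)·A·R^(2/3)·S^(1/2) = (1.486/26.3) × 18.17 × 1.106 × 0.03464 = 0.03934

0.0393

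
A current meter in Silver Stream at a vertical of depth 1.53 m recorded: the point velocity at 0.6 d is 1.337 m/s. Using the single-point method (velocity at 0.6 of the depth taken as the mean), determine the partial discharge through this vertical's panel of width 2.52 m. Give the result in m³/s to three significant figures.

5.15 m³/s

v̄ = v₀.₆ = 1.337 m/s
q = v̄ × d × w = 1.337 × 1.53 × 2.52 = 5.155 m³/s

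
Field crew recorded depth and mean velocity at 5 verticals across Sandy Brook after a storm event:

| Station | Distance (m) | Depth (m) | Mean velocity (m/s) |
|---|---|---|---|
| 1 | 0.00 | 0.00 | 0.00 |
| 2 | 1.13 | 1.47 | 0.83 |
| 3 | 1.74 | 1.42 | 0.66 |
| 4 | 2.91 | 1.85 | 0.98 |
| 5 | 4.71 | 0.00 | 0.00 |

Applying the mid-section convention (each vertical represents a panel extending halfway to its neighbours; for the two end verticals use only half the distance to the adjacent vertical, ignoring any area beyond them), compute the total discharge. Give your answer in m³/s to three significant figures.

4.59 m³/s

w_2 = (1.74 − 0.00)/2 = 0.87 m; q_2 = 0.83 × 1.47 × 0.87 = 1.061 m³/s
w_3 = (2.91 − 1.13)/2 = 0.89 m; q_3 = 0.66 × 1.42 × 0.89 = 0.8341 m³/s
w_4 = (4.71 − 1.74)/2 = 1.485 m; q_4 = 0.98 × 1.85 × 1.485 = 2.692 m³/s
Stations 1, 5 contribute zero (depth or velocity is 0).
Q = Σ qᵢ = 4.588 m³/s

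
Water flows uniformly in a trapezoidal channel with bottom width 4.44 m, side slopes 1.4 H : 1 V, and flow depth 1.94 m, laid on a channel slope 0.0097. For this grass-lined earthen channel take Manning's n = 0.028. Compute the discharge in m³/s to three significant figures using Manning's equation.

A = (b + z·y)·y = (4.44 + 1.4×1.94)×1.94 = 13.88 m²
P = b + 2y√(1+z²) = 4.44 + 2×1.94×√(1+1.4²) = 11.12 m
R = A/P = 13.88/11.12 = 1.249 m
Q = (1/n)·A·R^(2/3)·S^(1/2) = (1/0.028) × 13.88 × 1.249^(2/3) × 0.0097^(1/2) = 56.63 m³/s

56.6 m³/s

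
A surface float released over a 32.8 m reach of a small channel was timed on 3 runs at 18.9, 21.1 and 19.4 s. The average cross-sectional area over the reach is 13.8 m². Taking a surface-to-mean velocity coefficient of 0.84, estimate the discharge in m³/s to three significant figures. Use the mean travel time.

19.2 m³/s

t̄ = (18.9 + 21.1 + 19.4) / 3 = 19.8 s
v_surface = L / t̄ = 32.8 / 19.8 = 1.657 m/s
v_mean = 0.84 × 1.657 = 1.392 m/s
Q = A × v_mean = 13.8 × 1.392 = 19.20 m³/s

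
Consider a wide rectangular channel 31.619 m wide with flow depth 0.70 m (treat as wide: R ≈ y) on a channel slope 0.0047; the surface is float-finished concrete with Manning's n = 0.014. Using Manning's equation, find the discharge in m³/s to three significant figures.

85.4 m³/s

A = b·y = 31.619 × 0.70 = 22.13 m²
Wide channel: R ≈ y = 0.70 m
Q = (1/n)·A·R^(2/3)·S^(1/2) = (1/0.014) × 22.13 × 0.7000^(2/3) × 0.0047^(1/2) = 85.45 m³/s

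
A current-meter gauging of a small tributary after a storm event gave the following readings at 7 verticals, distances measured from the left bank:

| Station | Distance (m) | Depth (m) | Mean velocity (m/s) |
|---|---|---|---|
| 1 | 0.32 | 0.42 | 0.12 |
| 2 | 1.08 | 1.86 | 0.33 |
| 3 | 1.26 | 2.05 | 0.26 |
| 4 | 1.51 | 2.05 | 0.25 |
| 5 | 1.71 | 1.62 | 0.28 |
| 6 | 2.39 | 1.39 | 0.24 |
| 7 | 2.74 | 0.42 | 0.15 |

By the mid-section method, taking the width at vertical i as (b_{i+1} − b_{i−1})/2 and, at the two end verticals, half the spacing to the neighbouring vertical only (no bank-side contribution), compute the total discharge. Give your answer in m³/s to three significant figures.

w_1 = (1.08 − 0.32)/2 = 0.38 m; q_1 = 0.12 × 0.42 × 0.38 = 0.01915 m³/s
w_2 = (1.26 − 0.32)/2 = 0.47 m; q_2 = 0.33 × 1.86 × 0.47 = 0.2885 m³/s
w_3 = (1.51 − 1.08)/2 = 0.215 m; q_3 = 0.26 × 2.05 × 0.215 = 0.1146 m³/s
w_4 = (1.71 − 1.26)/2 = 0.225 m; q_4 = 0.25 × 2.05 × 0.225 = 0.1153 m³/s
w_5 = (2.39 − 1.51)/2 = 0.44 m; q_5 = 0.28 × 1.62 × 0.44 = 0.1996 m³/s
w_6 = (2.74 − 1.71)/2 = 0.515 m; q_6 = 0.24 × 1.39 × 0.515 = 0.1718 m³/s
w_7 = (2.74 − 2.39)/2 = 0.175 m; q_7 = 0.15 × 0.42 × 0.175 = 0.01103 m³/s
Q = Σ qᵢ = 0.9200 m³/s

0.920 m³/s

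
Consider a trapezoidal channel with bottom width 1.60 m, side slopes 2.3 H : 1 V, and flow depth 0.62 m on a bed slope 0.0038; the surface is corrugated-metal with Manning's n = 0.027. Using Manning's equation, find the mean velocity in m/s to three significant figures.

1.24 m/s

A = (b + z·y)·y = (1.60 + 2.3×0.62)×0.62 = 1.876 m²
P = b + 2y√(1+z²) = 1.60 + 2×0.62×√(1+2.3²) = 4.710 m
R = A/P = 1.876/4.710 = 0.3983 m
Q = (1/n)·A·R^(2/3)·S^(1/2) = (1/0.027) × 1.876 × 0.3983^(2/3) × 0.0038^(1/2) = 2.319 m³/s
V = Q/A = 2.319/1.876 = 1.236 m/s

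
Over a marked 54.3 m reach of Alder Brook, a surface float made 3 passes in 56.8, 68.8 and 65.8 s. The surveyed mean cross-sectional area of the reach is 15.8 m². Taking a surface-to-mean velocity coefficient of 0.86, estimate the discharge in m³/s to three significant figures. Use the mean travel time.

11.6 m³/s

t̄ = (56.8 + 68.8 + 65.8) / 3 = 63.8 s
v_surface = L / t̄ = 54.3 / 63.8 = 0.8511 m/s
v_mean = 0.86 × 0.8511 = 0.7319 m/s
Q = A × v_mean = 15.8 × 0.7319 = 11.56 m³/s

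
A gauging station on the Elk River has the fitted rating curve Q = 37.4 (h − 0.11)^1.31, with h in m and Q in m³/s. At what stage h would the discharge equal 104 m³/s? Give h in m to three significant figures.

h − h₀ = (Q/C)^(1/b) = (104/37.4)^(1/1.31) = 2.183 m
h = 0.11 + 2.183 = 2.293 m

2.29 m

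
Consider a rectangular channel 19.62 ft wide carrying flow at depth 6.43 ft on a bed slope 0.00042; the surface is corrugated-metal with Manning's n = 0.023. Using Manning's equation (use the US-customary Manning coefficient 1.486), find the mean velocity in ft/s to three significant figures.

3.27 ft/s

A = b·y = 19.62 × 6.43 = 126.2 ft²
P = b + 2y = 19.62 + 2×6.43 = 32.48 ft
R = A/P = 126.2/32.48 = 3.884 ft
Q = (1.486/n)·A·R^(2/3)·S^(1/2) = (1.486/0.023) × 126.2 × 3.884^(2/3) × 0.00042^(1/2) = 412.8 ft³/s
V = Q/A = 412.8/126.2 = 3.272 ft/s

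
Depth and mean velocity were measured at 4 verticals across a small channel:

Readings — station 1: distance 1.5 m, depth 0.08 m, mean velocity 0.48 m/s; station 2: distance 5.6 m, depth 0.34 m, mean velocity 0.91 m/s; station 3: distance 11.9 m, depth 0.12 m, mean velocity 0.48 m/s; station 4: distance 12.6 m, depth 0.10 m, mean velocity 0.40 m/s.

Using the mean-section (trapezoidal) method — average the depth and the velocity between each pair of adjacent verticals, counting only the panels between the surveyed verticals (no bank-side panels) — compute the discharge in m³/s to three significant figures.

Panel 1-2: Δb = 4.1 m, d̄ = (0.08+0.34)/2 = 0.21, v̄ = (0.48+0.91)/2 = 0.695 → q = 4.1×0.21×0.695 = 0.5984 m³/s
Panel 2-3: Δb = 6.3 m, d̄ = (0.34+0.12)/2 = 0.23, v̄ = (0.91+0.48)/2 = 0.695 → q = 6.3×0.23×0.695 = 1.007 m³/s
Panel 3-4: Δb = 0.7 m, d̄ = (0.12+0.10)/2 = 0.11, v̄ = (0.48+0.40)/2 = 0.44 → q = 0.7×0.11×0.44 = 0.03388 m³/s
Q = Σ q = 1.639 m³/s

1.64 m³/s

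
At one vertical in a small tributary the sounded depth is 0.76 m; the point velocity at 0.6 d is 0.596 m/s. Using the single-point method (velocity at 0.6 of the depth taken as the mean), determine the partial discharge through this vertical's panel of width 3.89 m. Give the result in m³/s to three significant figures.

1.76 m³/s

v̄ = v₀.₆ = 0.596 m/s
q = v̄ × d × w = 0.5960 × 0.76 × 3.89 = 1.762 m³/s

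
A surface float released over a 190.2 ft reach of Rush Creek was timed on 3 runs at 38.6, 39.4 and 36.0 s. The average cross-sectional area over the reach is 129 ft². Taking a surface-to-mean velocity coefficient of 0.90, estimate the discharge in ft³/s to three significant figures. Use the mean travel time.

581 ft³/s

t̄ = (38.6 + 39.4 + 36.0) / 3 = 38 s
v_surface = L / t̄ = 190.2 / 38 = 5.005 ft/s
v_mean = 0.90 × 5.005 = 4.505 ft/s
Q = A × v_mean = 129 × 4.505 = 581.1 ft³/s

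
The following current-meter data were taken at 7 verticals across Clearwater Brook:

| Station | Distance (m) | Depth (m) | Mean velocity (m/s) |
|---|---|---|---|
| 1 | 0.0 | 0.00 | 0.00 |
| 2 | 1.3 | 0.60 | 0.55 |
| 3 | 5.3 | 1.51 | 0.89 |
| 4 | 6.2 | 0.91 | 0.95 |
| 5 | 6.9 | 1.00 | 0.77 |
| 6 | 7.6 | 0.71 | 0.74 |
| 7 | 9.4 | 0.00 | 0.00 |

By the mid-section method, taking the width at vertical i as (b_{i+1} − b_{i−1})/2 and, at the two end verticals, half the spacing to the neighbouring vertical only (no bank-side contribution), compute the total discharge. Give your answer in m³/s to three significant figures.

w_2 = (5.3 − 0.0)/2 = 2.65 m; q_2 = 0.55 × 0.60 × 2.65 = 0.8745 m³/s
w_3 = (6.2 − 1.3)/2 = 2.45 m; q_3 = 0.89 × 1.51 × 2.45 = 3.293 m³/s
w_4 = (6.9 − 5.3)/2 = 0.8 m; q_4 = 0.95 × 0.91 × 0.8 = 0.6916 m³/s
w_5 = (7.6 − 6.2)/2 = 0.7 m; q_5 = 0.77 × 1.00 × 0.7 = 0.5390 m³/s
w_6 = (9.4 − 6.9)/2 = 1.25 m; q_6 = 0.74 × 0.71 × 1.25 = 0.6568 m³/s
Stations 1, 7 contribute zero (depth or velocity is 0).
Q = Σ qᵢ = 6.054 m³/s

6.05 m³/s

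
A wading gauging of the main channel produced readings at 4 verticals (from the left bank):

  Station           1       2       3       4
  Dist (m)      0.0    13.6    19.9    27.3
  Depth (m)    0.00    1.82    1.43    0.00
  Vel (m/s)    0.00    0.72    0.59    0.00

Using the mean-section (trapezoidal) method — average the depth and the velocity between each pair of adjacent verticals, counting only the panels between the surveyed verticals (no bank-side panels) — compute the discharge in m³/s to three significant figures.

12.7 m³/s

Panel 1-2: Δb = 13.6 m, d̄ = (0.00+1.82)/2 = 0.91, v̄ = (0.00+0.72)/2 = 0.36 → q = 13.6×0.91×0.36 = 4.455 m³/s
Panel 2-3: Δb = 6.3 m, d̄ = (1.82+1.43)/2 = 1.625, v̄ = (0.72+0.59)/2 = 0.655 → q = 6.3×1.625×0.655 = 6.706 m³/s
Panel 3-4: Δb = 7.4 m, d̄ = (1.43+0.00)/2 = 0.715, v̄ = (0.59+0.00)/2 = 0.295 → q = 7.4×0.715×0.295 = 1.561 m³/s
Q = Σ q = 12.72 m³/s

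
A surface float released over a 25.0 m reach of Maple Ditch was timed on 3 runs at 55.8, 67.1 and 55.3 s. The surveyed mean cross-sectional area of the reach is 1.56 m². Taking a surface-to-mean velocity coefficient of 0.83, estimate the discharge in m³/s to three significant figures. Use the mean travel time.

0.545 m³/s

t̄ = (55.8 + 67.1 + 55.3) / 3 = 59.4 s
v_surface = L / t̄ = 25.0 / 59.4 = 0.4209 m/s
v_mean = 0.83 × 0.4209 = 0.3493 m/s
Q = A × v_mean = 1.56 × 0.3493 = 0.5449 m³/s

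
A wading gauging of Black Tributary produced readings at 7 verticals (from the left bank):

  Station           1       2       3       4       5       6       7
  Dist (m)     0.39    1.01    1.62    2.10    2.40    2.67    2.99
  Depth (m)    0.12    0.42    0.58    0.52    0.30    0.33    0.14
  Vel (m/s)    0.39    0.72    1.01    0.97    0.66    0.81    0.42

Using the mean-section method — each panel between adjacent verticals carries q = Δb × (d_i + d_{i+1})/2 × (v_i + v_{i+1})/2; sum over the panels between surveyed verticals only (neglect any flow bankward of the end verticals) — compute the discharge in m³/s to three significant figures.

Panel 1-2: Δb = 0.62 m, d̄ = (0.12+0.42)/2 = 0.27, v̄ = (0.39+0.72)/2 = 0.555 → q = 0.62×0.27×0.555 = 0.09291 m³/s
Panel 2-3: Δb = 0.61 m, d̄ = (0.42+0.58)/2 = 0.5, v̄ = (0.72+1.01)/2 = 0.865 → q = 0.61×0.5×0.865 = 0.2638 m³/s
Panel 3-4: Δb = 0.48 m, d̄ = (0.58+0.52)/2 = 0.55, v̄ = (1.01+0.97)/2 = 0.99 → q = 0.48×0.55×0.99 = 0.2614 m³/s
Panel 4-5: Δb = 0.3 m, d̄ = (0.52+0.30)/2 = 0.41, v̄ = (0.97+0.66)/2 = 0.815 → q = 0.3×0.41×0.815 = 0.1002 m³/s
Panel 5-6: Δb = 0.27 m, d̄ = (0.30+0.33)/2 = 0.315, v̄ = (0.66+0.81)/2 = 0.735 → q = 0.27×0.315×0.735 = 0.06251 m³/s
Panel 6-7: Δb = 0.32 m, d̄ = (0.33+0.14)/2 = 0.235, v̄ = (0.81+0.42)/2 = 0.615 → q = 0.32×0.235×0.615 = 0.04625 m³/s
Q = Σ q = 0.8271 m³/s

0.827 m³/s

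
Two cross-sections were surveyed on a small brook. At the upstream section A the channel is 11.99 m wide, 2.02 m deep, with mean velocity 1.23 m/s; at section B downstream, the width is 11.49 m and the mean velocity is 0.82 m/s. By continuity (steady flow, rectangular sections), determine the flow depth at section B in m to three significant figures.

Q = A₁V₁ = (11.99×2.02) × 1.23 = 29.79 m³/s
d₂ = Q/(b₂ V₂) = 29.79/(11.49×0.82) = 3.162 m

3.16 m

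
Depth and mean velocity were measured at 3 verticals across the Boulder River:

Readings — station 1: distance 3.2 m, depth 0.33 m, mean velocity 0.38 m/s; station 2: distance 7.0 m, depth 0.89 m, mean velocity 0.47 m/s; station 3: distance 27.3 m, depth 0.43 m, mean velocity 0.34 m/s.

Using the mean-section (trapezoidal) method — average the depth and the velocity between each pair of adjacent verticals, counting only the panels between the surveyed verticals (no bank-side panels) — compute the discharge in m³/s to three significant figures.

Panel 1-2: Δb = 3.8 m, d̄ = (0.33+0.89)/2 = 0.61, v̄ = (0.38+0.47)/2 = 0.425 → q = 3.8×0.61×0.425 = 0.9852 m³/s
Panel 2-3: Δb = 20.3 m, d̄ = (0.89+0.43)/2 = 0.66, v̄ = (0.47+0.34)/2 = 0.405 → q = 20.3×0.66×0.405 = 5.426 m³/s
Q = Σ q = 6.411 m³/s

6.41 m³/s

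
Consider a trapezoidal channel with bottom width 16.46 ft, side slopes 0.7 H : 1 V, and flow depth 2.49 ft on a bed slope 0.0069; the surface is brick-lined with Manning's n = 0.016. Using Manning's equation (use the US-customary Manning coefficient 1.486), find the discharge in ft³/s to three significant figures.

A = (b + z·y)·y = (16.46 + 0.7×2.49)×2.49 = 45.33 ft²
P = b + 2y√(1+z²) = 16.46 + 2×2.49×√(1+0.7²) = 22.54 ft
R = A/P = 45.33/22.54 = 2.011 ft
Q = (1.486/n)·A·R^(2/3)·S^(1/2) = (1.486/0.016) × 45.33 × 2.011^(2/3) × 0.0069^(1/2) = 557.1 ft³/s

557 ft³/s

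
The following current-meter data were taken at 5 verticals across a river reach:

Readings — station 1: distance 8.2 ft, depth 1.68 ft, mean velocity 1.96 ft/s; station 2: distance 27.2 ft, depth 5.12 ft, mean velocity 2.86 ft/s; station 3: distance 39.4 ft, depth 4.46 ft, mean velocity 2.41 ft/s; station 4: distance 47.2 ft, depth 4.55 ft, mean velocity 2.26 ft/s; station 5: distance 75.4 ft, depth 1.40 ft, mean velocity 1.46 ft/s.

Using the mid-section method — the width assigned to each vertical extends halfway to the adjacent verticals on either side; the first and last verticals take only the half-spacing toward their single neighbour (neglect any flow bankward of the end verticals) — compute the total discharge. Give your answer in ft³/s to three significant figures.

w_1 = (27.2 − 8.2)/2 = 9.5 ft; q_1 = 1.96 × 1.68 × 9.5 = 31.28 ft³/s
w_2 = (39.4 − 8.2)/2 = 15.6 ft; q_2 = 2.86 × 5.12 × 15.6 = 228.4 ft³/s
w_3 = (47.2 − 27.2)/2 = 10 ft; q_3 = 2.41 × 4.46 × 10 = 107.5 ft³/s
w_4 = (75.4 − 39.4)/2 = 18 ft; q_4 = 2.26 × 4.55 × 18 = 185.1 ft³/s
w_5 = (75.4 − 47.2)/2 = 14.1 ft; q_5 = 1.46 × 1.40 × 14.1 = 28.82 ft³/s
Q = Σ qᵢ = 581.1 ft³/s

581 ft³/s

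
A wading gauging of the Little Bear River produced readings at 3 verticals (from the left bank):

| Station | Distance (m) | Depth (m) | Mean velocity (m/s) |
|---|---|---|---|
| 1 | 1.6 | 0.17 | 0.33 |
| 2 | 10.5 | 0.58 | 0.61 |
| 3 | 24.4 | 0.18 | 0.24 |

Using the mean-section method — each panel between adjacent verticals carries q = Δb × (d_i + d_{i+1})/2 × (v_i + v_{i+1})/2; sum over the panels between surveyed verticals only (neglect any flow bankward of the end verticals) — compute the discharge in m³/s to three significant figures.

3.81 m³/s

Panel 1-2: Δb = 8.9 m, d̄ = (0.17+0.58)/2 = 0.375, v̄ = (0.33+0.61)/2 = 0.47 → q = 8.9×0.375×0.47 = 1.569 m³/s
Panel 2-3: Δb = 13.9 m, d̄ = (0.58+0.18)/2 = 0.38, v̄ = (0.61+0.24)/2 = 0.425 → q = 13.9×0.38×0.425 = 2.245 m³/s
Q = Σ q = 3.813 m³/s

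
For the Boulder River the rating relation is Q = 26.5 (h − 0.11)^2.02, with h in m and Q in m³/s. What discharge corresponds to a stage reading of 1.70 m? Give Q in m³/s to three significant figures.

67.6 m³/s

Q = 26.5 × (1.70 − 0.11)^2.02 = 26.5 × 1.59^2.02 = 67.62 m³/s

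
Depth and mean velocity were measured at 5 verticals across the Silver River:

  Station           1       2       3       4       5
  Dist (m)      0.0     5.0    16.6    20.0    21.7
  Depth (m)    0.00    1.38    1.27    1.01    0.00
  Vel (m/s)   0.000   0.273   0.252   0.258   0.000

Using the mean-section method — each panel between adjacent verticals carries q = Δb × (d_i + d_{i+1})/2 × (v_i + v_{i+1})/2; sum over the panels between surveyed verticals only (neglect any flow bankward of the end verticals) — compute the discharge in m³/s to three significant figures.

5.60 m³/s

Panel 1-2: Δb = 5 m, d̄ = (0.00+1.38)/2 = 0.69, v̄ = (0.000+0.273)/2 = 0.1365 → q = 5×0.69×0.1365 = 0.4709 m³/s
Panel 2-3: Δb = 11.6 m, d̄ = (1.38+1.27)/2 = 1.325, v̄ = (0.273+0.252)/2 = 0.2625 → q = 11.6×1.325×0.2625 = 4.035 m³/s
Panel 3-4: Δb = 3.4 m, d̄ = (1.27+1.01)/2 = 1.14, v̄ = (0.252+0.258)/2 = 0.255 → q = 3.4×1.14×0.255 = 0.9884 m³/s
Panel 4-5: Δb = 1.7 m, d̄ = (1.01+0.00)/2 = 0.505, v̄ = (0.258+0.000)/2 = 0.129 → q = 1.7×0.505×0.129 = 0.1107 m³/s
Q = Σ q = 5.605 m³/s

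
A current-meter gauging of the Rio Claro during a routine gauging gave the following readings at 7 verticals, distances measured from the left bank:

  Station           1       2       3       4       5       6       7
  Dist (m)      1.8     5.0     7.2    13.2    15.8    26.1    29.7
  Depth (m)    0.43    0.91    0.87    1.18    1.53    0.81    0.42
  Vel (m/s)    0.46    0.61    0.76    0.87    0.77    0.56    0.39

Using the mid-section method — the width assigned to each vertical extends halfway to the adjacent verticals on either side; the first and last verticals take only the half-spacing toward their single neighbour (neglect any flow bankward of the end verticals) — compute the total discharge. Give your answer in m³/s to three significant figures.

20.0 m³/s

w_1 = (5.0 − 1.8)/2 = 1.6 m; q_1 = 0.46 × 0.43 × 1.6 = 0.3165 m³/s
w_2 = (7.2 − 1.8)/2 = 2.7 m; q_2 = 0.61 × 0.91 × 2.7 = 1.499 m³/s
w_3 = (13.2 − 5.0)/2 = 4.1 m; q_3 = 0.76 × 0.87 × 4.1 = 2.711 m³/s
w_4 = (15.8 − 7.2)/2 = 4.3 m; q_4 = 0.87 × 1.18 × 4.3 = 4.414 m³/s
w_5 = (26.1 − 13.2)/2 = 6.45 m; q_5 = 0.77 × 1.53 × 6.45 = 7.599 m³/s
w_6 = (29.7 − 15.8)/2 = 6.95 m; q_6 = 0.56 × 0.81 × 6.95 = 3.153 m³/s
w_7 = (29.7 − 26.1)/2 = 1.8 m; q_7 = 0.39 × 0.42 × 1.8 = 0.2948 m³/s
Q = Σ qᵢ = 19.99 m³/s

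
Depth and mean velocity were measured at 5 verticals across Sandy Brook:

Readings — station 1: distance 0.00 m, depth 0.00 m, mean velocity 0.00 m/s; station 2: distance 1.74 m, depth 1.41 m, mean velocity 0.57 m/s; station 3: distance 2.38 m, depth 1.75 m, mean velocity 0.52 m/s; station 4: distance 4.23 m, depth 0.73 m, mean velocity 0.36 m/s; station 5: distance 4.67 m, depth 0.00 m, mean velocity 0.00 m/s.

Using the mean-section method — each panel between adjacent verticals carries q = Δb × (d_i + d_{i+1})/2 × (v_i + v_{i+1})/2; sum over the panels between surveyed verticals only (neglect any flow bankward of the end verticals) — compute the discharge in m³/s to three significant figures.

Panel 1-2: Δb = 1.74 m, d̄ = (0.00+1.41)/2 = 0.705, v̄ = (0.00+0.57)/2 = 0.285 → q = 1.74×0.705×0.285 = 0.3496 m³/s
Panel 2-3: Δb = 0.64 m, d̄ = (1.41+1.75)/2 = 1.58, v̄ = (0.57+0.52)/2 = 0.545 → q = 0.64×1.58×0.545 = 0.5511 m³/s
Panel 3-4: Δb = 1.85 m, d̄ = (1.75+0.73)/2 = 1.24, v̄ = (0.52+0.36)/2 = 0.44 → q = 1.85×1.24×0.44 = 1.009 m³/s
Panel 4-5: Δb = 0.44 m, d̄ = (0.73+0.00)/2 = 0.365, v̄ = (0.36+0.00)/2 = 0.18 → q = 0.44×0.365×0.18 = 0.02891 m³/s
Q = Σ q = 1.939 m³/s

1.94 m³/s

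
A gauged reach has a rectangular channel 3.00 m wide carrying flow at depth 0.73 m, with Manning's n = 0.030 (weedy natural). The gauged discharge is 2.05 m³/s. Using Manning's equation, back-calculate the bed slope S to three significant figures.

0.00204

A = b·y = 3.00 × 0.73 = 2.190 m²
P = b + 2y = 3.00 + 2×0.73 = 4.460 m
R = A/P = 2.190/4.460 = 0.4910 m
S = (Q·n / (1·A·R^(2/3)))² = (2.05×0.030 / (1×2.190×0.6224))² = 0.002036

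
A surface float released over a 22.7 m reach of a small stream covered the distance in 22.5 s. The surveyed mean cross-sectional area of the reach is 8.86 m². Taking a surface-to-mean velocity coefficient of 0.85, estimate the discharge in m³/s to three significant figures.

7.60 m³/s

v_surface = L / t̄ = 22.7 / 22.5 = 1.009 m/s
v_mean = 0.85 × 1.009 = 0.8576 m/s
Q = A × v_mean = 8.86 × 0.8576 = 7.598 m³/s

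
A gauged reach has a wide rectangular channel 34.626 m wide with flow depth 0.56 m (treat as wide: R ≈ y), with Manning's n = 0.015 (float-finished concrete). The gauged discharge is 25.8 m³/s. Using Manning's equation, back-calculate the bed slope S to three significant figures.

0.000863

A = b·y = 34.626 × 0.56 = 19.39 m²
Wide channel: R ≈ y = 0.56 m
S = (Q·n / (1·A·R^(2/3)))² = (25.8×0.015 / (1×19.39×0.6794))² = 0.0008630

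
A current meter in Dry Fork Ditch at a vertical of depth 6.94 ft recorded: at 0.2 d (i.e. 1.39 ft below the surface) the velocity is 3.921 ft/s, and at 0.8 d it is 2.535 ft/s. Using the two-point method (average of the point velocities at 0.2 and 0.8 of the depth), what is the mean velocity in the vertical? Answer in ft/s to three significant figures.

v̄ = (3.921 + 2.535) / 2 = 3.228 ft/s

3.23 ft/s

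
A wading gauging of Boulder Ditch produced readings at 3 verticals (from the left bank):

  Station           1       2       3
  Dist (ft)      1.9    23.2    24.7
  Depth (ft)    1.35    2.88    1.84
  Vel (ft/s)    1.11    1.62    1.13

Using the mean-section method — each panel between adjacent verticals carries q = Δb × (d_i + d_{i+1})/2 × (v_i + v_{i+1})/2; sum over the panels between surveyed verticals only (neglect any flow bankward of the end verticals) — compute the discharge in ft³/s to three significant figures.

66.4 ft³/s

Panel 1-2: Δb = 21.3 ft, d̄ = (1.35+2.88)/2 = 2.115, v̄ = (1.11+1.62)/2 = 1.365 → q = 21.3×2.115×1.365 = 61.49 ft³/s
Panel 2-3: Δb = 1.5 ft, d̄ = (2.88+1.84)/2 = 2.36, v̄ = (1.62+1.13)/2 = 1.375 → q = 1.5×2.36×1.375 = 4.868 ft³/s
Q = Σ q = 66.36 ft³/s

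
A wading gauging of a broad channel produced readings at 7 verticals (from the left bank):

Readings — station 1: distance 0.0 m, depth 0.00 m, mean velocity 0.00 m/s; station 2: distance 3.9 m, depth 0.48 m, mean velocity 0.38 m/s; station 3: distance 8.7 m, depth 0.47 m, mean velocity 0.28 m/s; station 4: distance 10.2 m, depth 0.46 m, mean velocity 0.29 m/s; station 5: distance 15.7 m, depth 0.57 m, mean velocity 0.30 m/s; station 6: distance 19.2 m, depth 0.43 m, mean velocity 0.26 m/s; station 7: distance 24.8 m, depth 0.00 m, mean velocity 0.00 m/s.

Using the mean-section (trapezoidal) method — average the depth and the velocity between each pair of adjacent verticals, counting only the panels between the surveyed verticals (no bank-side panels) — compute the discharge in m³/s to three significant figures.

2.61 m³/s

Panel 1-2: Δb = 3.9 m, d̄ = (0.00+0.48)/2 = 0.24, v̄ = (0.00+0.38)/2 = 0.19 → q = 3.9×0.24×0.19 = 0.1778 m³/s
Panel 2-3: Δb = 4.8 m, d̄ = (0.48+0.47)/2 = 0.475, v̄ = (0.38+0.28)/2 = 0.33 → q = 4.8×0.475×0.33 = 0.7524 m³/s
Panel 3-4: Δb = 1.5 m, d̄ = (0.47+0.46)/2 = 0.465, v̄ = (0.28+0.29)/2 = 0.285 → q = 1.5×0.465×0.285 = 0.1988 m³/s
Panel 4-5: Δb = 5.5 m, d̄ = (0.46+0.57)/2 = 0.515, v̄ = (0.29+0.30)/2 = 0.295 → q = 5.5×0.515×0.295 = 0.8356 m³/s
Panel 5-6: Δb = 3.5 m, d̄ = (0.57+0.43)/2 = 0.5, v̄ = (0.30+0.26)/2 = 0.28 → q = 3.5×0.5×0.28 = 0.4900 m³/s
Panel 6-7: Δb = 5.6 m, d̄ = (0.43+0.00)/2 = 0.215, v̄ = (0.26+0.00)/2 = 0.13 → q = 5.6×0.215×0.13 = 0.1565 m³/s
Q = Σ q = 2.611 m³/s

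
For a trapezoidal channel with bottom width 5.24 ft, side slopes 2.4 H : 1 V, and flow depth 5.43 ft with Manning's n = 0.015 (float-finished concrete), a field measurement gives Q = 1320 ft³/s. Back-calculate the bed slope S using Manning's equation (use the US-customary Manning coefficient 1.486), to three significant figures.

0.00424

A = (b + z·y)·y = (5.24 + 2.4×5.43)×5.43 = 99.22 ft²
P = b + 2y√(1+z²) = 5.24 + 2×5.43×√(1+2.4²) = 33.48 ft
R = A/P = 99.22/33.48 = 2.964 ft
S = (Q·n / (1.486·A·R^(2/3)))² = (1320×0.015 / (1.486×99.22×2.063))² = 0.004236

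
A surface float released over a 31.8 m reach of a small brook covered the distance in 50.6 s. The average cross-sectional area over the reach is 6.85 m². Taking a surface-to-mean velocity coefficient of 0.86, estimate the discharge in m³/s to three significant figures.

3.70 m³/s

v_surface = L / t̄ = 31.8 / 50.6 = 0.6285 m/s
v_mean = 0.86 × 0.6285 = 0.5405 m/s
Q = A × v_mean = 6.85 × 0.5405 = 3.702 m³/s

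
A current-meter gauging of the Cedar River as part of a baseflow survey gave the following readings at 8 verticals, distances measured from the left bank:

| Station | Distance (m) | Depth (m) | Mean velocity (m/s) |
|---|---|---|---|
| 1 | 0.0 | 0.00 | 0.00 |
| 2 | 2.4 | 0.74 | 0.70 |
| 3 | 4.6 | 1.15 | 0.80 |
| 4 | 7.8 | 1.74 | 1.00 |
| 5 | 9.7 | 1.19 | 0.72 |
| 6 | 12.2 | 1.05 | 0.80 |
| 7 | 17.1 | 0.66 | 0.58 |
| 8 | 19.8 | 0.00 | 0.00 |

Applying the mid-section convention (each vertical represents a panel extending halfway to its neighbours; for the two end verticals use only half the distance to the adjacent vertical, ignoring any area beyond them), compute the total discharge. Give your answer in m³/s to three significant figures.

14.6 m³/s

w_2 = (4.6 − 0.0)/2 = 2.3 m; q_2 = 0.70 × 0.74 × 2.3 = 1.191 m³/s
w_3 = (7.8 − 2.4)/2 = 2.7 m; q_3 = 0.80 × 1.15 × 2.7 = 2.484 m³/s
w_4 = (9.7 − 4.6)/2 = 2.55 m; q_4 = 1.00 × 1.74 × 2.55 = 4.437 m³/s
w_5 = (12.2 − 7.8)/2 = 2.2 m; q_5 = 0.72 × 1.19 × 2.2 = 1.885 m³/s
w_6 = (17.1 − 9.7)/2 = 3.7 m; q_6 = 0.80 × 1.05 × 3.7 = 3.108 m³/s
w_7 = (19.8 − 12.2)/2 = 3.8 m; q_7 = 0.58 × 0.66 × 3.8 = 1.455 m³/s
Stations 1, 8 contribute zero (depth or velocity is 0).
Q = Σ qᵢ = 14.56 m³/s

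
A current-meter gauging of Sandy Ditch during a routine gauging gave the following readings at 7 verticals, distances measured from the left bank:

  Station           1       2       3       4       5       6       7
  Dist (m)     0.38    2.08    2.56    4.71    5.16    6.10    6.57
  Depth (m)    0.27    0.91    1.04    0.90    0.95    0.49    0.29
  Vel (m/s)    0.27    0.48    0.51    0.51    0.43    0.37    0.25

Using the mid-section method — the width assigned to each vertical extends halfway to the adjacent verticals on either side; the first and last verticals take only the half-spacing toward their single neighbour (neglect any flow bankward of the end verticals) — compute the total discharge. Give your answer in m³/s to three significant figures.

2.26 m³/s

w_1 = (2.08 − 0.38)/2 = 0.85 m; q_1 = 0.27 × 0.27 × 0.85 = 0.06197 m³/s
w_2 = (2.56 − 0.38)/2 = 1.09 m; q_2 = 0.48 × 0.91 × 1.09 = 0.4761 m³/s
w_3 = (4.71 − 2.08)/2 = 1.315 m; q_3 = 0.51 × 1.04 × 1.315 = 0.6975 m³/s
w_4 = (5.16 − 2.56)/2 = 1.3 m; q_4 = 0.51 × 0.90 × 1.3 = 0.5967 m³/s
w_5 = (6.10 − 4.71)/2 = 0.695 m; q_5 = 0.43 × 0.95 × 0.695 = 0.2839 m³/s
w_6 = (6.57 − 5.16)/2 = 0.705 m; q_6 = 0.37 × 0.49 × 0.705 = 0.1278 m³/s
w_7 = (6.57 − 6.10)/2 = 0.235 m; q_7 = 0.25 × 0.29 × 0.235 = 0.01704 m³/s
Q = Σ qᵢ = 2.261 m³/s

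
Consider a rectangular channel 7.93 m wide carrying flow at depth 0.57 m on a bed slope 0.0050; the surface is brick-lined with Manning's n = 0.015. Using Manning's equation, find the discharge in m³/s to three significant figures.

13.4 m³/s

A = b·y = 7.93 × 0.57 = 4.520 m²
P = b + 2y = 7.93 + 2×0.57 = 9.070 m
R = A/P = 4.520/9.070 = 0.4984 m
Q = (1/n)·A·R^(2/3)·S^(1/2) = (1/0.015) × 4.520 × 0.4984^(2/3) × 0.0050^(1/2) = 13.39 m³/s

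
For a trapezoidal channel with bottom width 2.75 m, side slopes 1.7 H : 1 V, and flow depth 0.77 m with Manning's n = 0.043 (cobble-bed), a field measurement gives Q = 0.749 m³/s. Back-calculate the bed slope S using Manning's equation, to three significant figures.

0.000241

A = (b + z·y)·y = (2.75 + 1.7×0.77)×0.77 = 3.125 m²
P = b + 2y√(1+z²) = 2.75 + 2×0.77×√(1+1.7²) = 5.787 m
R = A/P = 3.125/5.787 = 0.5400 m
S = (Q·n / (1·A·R^(2/3)))² = (0.749×0.043 / (1×3.125×0.6632))² = 0.0002415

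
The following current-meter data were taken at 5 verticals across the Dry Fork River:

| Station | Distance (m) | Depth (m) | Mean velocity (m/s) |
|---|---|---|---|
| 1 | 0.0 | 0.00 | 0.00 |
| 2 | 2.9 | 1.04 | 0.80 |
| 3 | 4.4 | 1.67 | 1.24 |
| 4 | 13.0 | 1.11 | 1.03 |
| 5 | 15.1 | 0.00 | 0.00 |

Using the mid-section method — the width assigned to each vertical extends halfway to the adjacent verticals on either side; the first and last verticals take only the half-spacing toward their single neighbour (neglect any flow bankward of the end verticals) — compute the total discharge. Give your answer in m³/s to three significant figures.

18.4 m³/s

w_2 = (4.4 − 0.0)/2 = 2.2 m; q_2 = 0.80 × 1.04 × 2.2 = 1.830 m³/s
w_3 = (13.0 − 2.9)/2 = 5.05 m; q_3 = 1.24 × 1.67 × 5.05 = 10.46 m³/s
w_4 = (15.1 − 4.4)/2 = 5.35 m; q_4 = 1.03 × 1.11 × 5.35 = 6.117 m³/s
Stations 1, 5 contribute zero (depth or velocity is 0).
Q = Σ qᵢ = 18.40 m³/s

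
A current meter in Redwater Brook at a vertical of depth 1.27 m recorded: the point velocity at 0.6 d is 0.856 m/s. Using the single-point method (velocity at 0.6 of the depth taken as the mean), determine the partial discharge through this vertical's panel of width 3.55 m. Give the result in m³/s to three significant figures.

v̄ = v₀.₆ = 0.856 m/s
q = v̄ × d × w = 0.8560 × 1.27 × 3.55 = 3.859 m³/s

3.86 m³/s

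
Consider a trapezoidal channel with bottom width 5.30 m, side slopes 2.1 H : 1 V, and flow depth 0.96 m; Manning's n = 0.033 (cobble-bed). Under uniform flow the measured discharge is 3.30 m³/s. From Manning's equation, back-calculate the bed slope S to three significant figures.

0.000373

A = (b + z·y)·y = (5.30 + 2.1×0.96)×0.96 = 7.023 m²
P = b + 2y√(1+z²) = 5.30 + 2×0.96×√(1+2.1²) = 9.766 m
R = A/P = 7.023/9.766 = 0.7192 m
S = (Q·n / (1·A·R^(2/3)))² = (3.30×0.033 / (1×7.023×0.8027))² = 0.0003731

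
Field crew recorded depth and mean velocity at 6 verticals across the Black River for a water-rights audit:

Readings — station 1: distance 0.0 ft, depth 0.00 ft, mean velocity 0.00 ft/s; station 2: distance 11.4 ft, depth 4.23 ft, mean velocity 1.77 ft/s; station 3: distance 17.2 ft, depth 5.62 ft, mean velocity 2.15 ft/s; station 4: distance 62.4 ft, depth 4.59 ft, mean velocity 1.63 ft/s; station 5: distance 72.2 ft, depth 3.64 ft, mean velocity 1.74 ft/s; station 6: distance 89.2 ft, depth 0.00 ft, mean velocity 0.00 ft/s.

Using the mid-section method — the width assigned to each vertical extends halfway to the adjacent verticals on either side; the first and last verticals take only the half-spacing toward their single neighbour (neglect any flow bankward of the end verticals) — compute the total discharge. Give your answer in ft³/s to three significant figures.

663 ft³/s

w_2 = (17.2 − 0.0)/2 = 8.6 ft; q_2 = 1.77 × 4.23 × 8.6 = 64.39 ft³/s
w_3 = (62.4 − 11.4)/2 = 25.5 ft; q_3 = 2.15 × 5.62 × 25.5 = 308.1 ft³/s
w_4 = (72.2 − 17.2)/2 = 27.5 ft; q_4 = 1.63 × 4.59 × 27.5 = 205.7 ft³/s
w_5 = (89.2 − 62.4)/2 = 13.4 ft; q_5 = 1.74 × 3.64 × 13.4 = 84.87 ft³/s
Stations 1, 6 contribute zero (depth or velocity is 0).
Q = Σ qᵢ = 663.1 ft³/s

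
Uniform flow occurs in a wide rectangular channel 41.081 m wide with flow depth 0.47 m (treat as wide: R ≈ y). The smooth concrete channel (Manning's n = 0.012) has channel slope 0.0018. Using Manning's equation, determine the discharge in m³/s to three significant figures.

41.3 m³/s

A = b·y = 41.081 × 0.47 = 19.31 m²
Wide channel: R ≈ y = 0.47 m
Q = (1/n)·A·R^(2/3)·S^(1/2) = (1/0.012) × 19.31 × 0.4700^(2/3) × 0.0018^(1/2) = 41.27 m³/s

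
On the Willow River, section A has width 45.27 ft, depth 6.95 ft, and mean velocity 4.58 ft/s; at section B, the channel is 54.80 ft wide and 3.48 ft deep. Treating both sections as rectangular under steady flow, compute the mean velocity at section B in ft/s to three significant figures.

7.56 ft/s

Q = A₁V₁ = (45.27×6.95) × 4.58 = 1441 ft³/s
A₂ = 54.80 × 3.48 = 190.7 ft²
V₂ = Q/A₂ = 1441/190.7 = 7.556 ft/s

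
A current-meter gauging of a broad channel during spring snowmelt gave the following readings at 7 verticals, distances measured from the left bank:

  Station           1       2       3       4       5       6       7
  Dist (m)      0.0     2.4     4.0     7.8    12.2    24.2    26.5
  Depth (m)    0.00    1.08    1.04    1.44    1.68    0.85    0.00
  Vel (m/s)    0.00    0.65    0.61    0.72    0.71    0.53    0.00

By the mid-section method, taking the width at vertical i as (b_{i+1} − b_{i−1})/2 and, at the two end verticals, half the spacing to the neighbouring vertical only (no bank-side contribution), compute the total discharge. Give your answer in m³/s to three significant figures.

20.4 m³/s

w_2 = (4.0 − 0.0)/2 = 2 m; q_2 = 0.65 × 1.08 × 2 = 1.404 m³/s
w_3 = (7.8 − 2.4)/2 = 2.7 m; q_3 = 0.61 × 1.04 × 2.7 = 1.713 m³/s
w_4 = (12.2 − 4.0)/2 = 4.1 m; q_4 = 0.72 × 1.44 × 4.1 = 4.251 m³/s
w_5 = (24.2 − 7.8)/2 = 8.2 m; q_5 = 0.71 × 1.68 × 8.2 = 9.781 m³/s
w_6 = (26.5 − 12.2)/2 = 7.15 m; q_6 = 0.53 × 0.85 × 7.15 = 3.221 m³/s
Stations 1, 7 contribute zero (depth or velocity is 0).
Q = Σ qᵢ = 20.37 m³/s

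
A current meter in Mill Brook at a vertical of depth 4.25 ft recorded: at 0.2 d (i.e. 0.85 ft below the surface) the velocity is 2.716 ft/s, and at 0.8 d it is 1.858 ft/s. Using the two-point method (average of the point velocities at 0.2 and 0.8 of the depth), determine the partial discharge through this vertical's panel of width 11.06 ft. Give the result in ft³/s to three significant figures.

v̄ = (2.716 + 1.858) / 2 = 2.287 ft/s
q = v̄ × d × w = 2.287 × 4.25 × 11.06 = 107.5 ft³/s

108 ft³/s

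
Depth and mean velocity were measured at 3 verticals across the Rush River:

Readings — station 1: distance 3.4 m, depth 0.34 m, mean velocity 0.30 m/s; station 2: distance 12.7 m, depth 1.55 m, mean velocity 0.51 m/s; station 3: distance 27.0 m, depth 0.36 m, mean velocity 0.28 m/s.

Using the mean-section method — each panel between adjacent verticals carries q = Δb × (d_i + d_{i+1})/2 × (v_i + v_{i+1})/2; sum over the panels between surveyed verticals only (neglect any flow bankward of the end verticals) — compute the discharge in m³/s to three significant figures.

8.95 m³/s

Panel 1-2: Δb = 9.3 m, d̄ = (0.34+1.55)/2 = 0.945, v̄ = (0.30+0.51)/2 = 0.405 → q = 9.3×0.945×0.405 = 3.559 m³/s
Panel 2-3: Δb = 14.3 m, d̄ = (1.55+0.36)/2 = 0.955, v̄ = (0.51+0.28)/2 = 0.395 → q = 14.3×0.955×0.395 = 5.394 m³/s
Q = Σ q = 8.954 m³/s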